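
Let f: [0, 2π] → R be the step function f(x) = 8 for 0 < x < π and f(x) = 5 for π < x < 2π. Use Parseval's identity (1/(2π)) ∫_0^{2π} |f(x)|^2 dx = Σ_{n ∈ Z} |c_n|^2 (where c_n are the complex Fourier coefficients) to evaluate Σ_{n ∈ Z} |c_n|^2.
Σ |c_n|^2 = 89/2

Parseval equates the L^2 energy of f (normalised by 1/(2π)) with the ℓ^2 sum of its Fourier coefficients: (1/(2π)) ∫_0^{2π} |f|^2 = Σ |c_n|^2.
Compute the left side: (1/(2π)) [∫_0^π 8^2 dx + ∫_π^{2π} 5^2 dx] = (1/(2π)) · (64π + 25π) = (64 + 25)/2 = 89/2.
So Σ_{n ∈ Z} |c_n|^2 = 89/2.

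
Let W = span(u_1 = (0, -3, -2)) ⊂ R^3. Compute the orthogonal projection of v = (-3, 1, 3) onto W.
proj_W(v) = (0, 27/13, 18/13)

Set up U = [u_1 | ... | u_1] ∈ R^(3×1). The projector onto W = col(U) is P = U (U^T U)^(-1) U^T.
Compute U^T U =
  [13],
and U^T v = (-9).
Solve U^T U · c = U^T v for the coefficients: c = (-9/13). The projection is proj_W(v) = U c.
Check: (v - proj_W(v)) · u_1 = 0  (should be 0).
Result: proj_W(v) = (0, 27/13, 18/13).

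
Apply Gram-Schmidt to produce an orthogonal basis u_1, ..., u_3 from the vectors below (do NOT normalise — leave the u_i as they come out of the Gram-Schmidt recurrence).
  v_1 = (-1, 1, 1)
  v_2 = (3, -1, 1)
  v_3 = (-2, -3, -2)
Orthogonal basis:
  u_1 = (-1, 1, 1)
  u_2 = (2, 0, 2)
  u_3 = (-1, -2, 1)

Apply the Gram-Schmidt recurrence
  u_1 = v_1
  u_i = v_i − Σ_{j<i} ((v_i · u_j) / (u_j · u_j)) · u_j.

Step by step this gives:
  u_1 = (-1, 1, 1)
  u_2 = (2, 0, 2)
  u_3 = (-1, -2, 1)

Orthogonality check:
  u_2 · u_1 = 0 (should be 0)
  u_3 · u_1 = 0 (should be 0)
  u_3 · u_2 = 0 (should be 0)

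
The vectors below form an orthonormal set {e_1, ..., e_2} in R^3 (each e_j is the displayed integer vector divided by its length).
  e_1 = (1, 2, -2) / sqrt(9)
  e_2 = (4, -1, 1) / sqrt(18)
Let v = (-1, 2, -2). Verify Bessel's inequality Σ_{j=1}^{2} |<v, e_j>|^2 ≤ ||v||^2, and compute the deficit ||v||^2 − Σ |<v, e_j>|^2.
Σ |<v, e_j>|^2 = 9; ||v||^2 = 9; deficit = 0

Write each e_j = u_j / sqrt(<u_j, u_j>) where u_j is the displayed integer vector. Then <v, e_j> = <v, u_j> / sqrt(<u_j, u_j>), so |<v, e_j>|^2 = <v, u_j>^2 / <u_j, u_j>.
Coefficients: <v, e_1> = 7/sqrt(9), <v, e_2> = -8/sqrt(18).
Square and sum: Σ |<v, e_j>|^2 = 9.
Compute ||v||^2 = v·v = 9.
Deficit = 9 − 9 = 0 ≥ 0, confirming Bessel's inequality. (The deficit equals ||v − Σ <v,e_j> e_j||^2, the squared distance from v to span{e_j}.)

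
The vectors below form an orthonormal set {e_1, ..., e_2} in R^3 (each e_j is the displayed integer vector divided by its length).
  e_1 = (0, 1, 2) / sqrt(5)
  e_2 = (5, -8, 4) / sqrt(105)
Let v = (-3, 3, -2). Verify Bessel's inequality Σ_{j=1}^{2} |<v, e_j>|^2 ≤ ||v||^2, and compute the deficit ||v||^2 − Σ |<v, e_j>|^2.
Σ |<v, e_j>|^2 = 446/21; ||v||^2 = 22; deficit = 16/21

Write each e_j = u_j / sqrt(<u_j, u_j>) where u_j is the displayed integer vector. Then <v, e_j> = <v, u_j> / sqrt(<u_j, u_j>), so |<v, e_j>|^2 = <v, u_j>^2 / <u_j, u_j>.
Coefficients: <v, e_1> = -1/sqrt(5), <v, e_2> = -47/sqrt(105).
Square and sum: Σ |<v, e_j>|^2 = 446/21.
Compute ||v||^2 = v·v = 22.
Deficit = 22 − 446/21 = 16/21 ≥ 0, confirming Bessel's inequality. (The deficit equals ||v − Σ <v,e_j> e_j||^2, the squared distance from v to span{e_j}.)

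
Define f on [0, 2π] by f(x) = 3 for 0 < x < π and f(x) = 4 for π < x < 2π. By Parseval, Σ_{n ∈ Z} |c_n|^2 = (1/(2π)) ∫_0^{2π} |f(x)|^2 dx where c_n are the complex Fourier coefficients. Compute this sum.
Σ |c_n|^2 = 25/2

Parseval equates the L^2 energy of f (normalised by 1/(2π)) with the ℓ^2 sum of its Fourier coefficients: (1/(2π)) ∫_0^{2π} |f|^2 = Σ |c_n|^2.
Compute the left side: (1/(2π)) [∫_0^π 3^2 dx + ∫_π^{2π} 4^2 dx] = (1/(2π)) · (9π + 16π) = (9 + 16)/2 = 25/2.
So Σ_{n ∈ Z} |c_n|^2 = 25/2.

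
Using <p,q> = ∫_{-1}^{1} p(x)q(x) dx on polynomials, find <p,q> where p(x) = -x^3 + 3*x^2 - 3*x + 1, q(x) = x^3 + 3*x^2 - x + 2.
<p,q> = 508/35

Expand the product: p(x)·q(x) = -x^6 + 7*x^4 - 13*x^3 + 12*x^2 - 7*x + 2.
∫_{-1}^{1} of each monomial x^k gives [2/(k+1) if k even, 0 if k odd]. Integrating term-by-term (or equivalently evaluating the antiderivative F(x) = -x^7/7 + 7*x^5/5 - 13*x^4/4 + 4*x^3 - 7*x^2/2 + 2*x at the endpoints):
  F(1) − F(−1) = 71/140 − (-1961/140) = 508/35.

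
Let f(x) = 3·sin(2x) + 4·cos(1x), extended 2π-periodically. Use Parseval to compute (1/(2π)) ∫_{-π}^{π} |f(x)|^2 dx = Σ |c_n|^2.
Σ |c_n|^2 = 25/2

Expand |f|^2 and use orthogonality of {sin(nx), cos(mx)} on [-π, π]:
  ∫_{-π}^{π} sin(nx)^2 dx = π, ∫ cos(mx)^2 dx = π, and cross terms integrate to 0.
So ∫_{-π}^{π} f(x)^2 dx = 3^2 · π + 4^2 · π = (9 + 16)π.
Divide by 2π: (9 + 16)/2 = 25/2.
By Parseval, this equals Σ |c_n|^2.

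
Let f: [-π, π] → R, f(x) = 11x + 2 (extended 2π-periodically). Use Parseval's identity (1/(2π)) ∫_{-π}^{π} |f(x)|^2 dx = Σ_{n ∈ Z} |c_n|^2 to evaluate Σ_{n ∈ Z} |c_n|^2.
Σ |c_n|^2 = 121π^2/3 + 4

Expand and integrate term by term over [-π, π]:
  ∫ (11x)^2 dx = 121·(2π^3/3); ∫ 2·11·(2)·x dx = 0 (odd integrand); ∫ 2^2 dx = 4·2π.
So (1/(2π)) ∫_{-π}^{π} (11x + 2)^2 dx = 121π^2/3 + 4 = 121π^2/3 + 4.
Parseval ⇒ Σ |c_n|^2 = 121π^2/3 + 4.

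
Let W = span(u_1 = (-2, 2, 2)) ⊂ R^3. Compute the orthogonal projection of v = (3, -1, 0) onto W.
proj_W(v) = (4/3, -4/3, -4/3)

Set up U = [u_1 | ... | u_1] ∈ R^(3×1). The projector onto W = col(U) is P = U (U^T U)^(-1) U^T.
Compute U^T U =
  [12],
and U^T v = (-8).
Solve U^T U · c = U^T v for the coefficients: c = (-2/3). The projection is proj_W(v) = U c.
Check: (v - proj_W(v)) · u_1 = 0  (should be 0).
Result: proj_W(v) = (4/3, -4/3, -4/3).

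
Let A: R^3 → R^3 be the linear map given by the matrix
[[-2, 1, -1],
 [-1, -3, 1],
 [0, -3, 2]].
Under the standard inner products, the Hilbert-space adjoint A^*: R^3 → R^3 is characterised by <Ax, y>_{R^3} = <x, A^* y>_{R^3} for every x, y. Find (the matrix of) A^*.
A^* = A^T =
[[-2, -1, 0],
 [1, -3, -3],
 [-1, 1, 2]]

For real matrices with standard dot products, the defining identity <Ax, y> = <x, A^* y> gives (Ax)^T y = x^T (A^*) y, i.e. x^T A^T y = x^T (A^*) y. Since this holds for all x, y, we must have A^* = A^T. Therefore
A^* =
[[-2, -1, 0],
 [1, -3, -3],
 [-1, 1, 2]].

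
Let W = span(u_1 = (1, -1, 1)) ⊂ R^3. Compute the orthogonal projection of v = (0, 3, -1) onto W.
proj_W(v) = (-4/3, 4/3, -4/3)

Set up U = [u_1 | ... | u_1] ∈ R^(3×1). The projector onto W = col(U) is P = U (U^T U)^(-1) U^T.
Compute U^T U =
  [3],
and U^T v = (-4).
Solve U^T U · c = U^T v for the coefficients: c = (-4/3). The projection is proj_W(v) = U c.
Check: (v - proj_W(v)) · u_1 = 0  (should be 0).
Result: proj_W(v) = (-4/3, 4/3, -4/3).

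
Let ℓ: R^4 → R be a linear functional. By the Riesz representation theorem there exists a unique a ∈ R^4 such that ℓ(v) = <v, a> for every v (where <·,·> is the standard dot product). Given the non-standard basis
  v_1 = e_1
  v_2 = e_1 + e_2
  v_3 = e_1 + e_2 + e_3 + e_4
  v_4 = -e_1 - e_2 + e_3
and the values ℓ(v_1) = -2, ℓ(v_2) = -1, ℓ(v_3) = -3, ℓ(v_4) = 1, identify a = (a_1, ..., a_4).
a = (-2, 1, 0, -2)

Write a = (a_1, ..., a_4) in the standard basis. For each basis vector v_i, ℓ(v_i) = <v_i, a> is a linear equation in the a_j's. Collect the n equations into a matrix system V a = ℓ, where row i of V is v_i (expressed in the standard basis). Since V is invertible (lower-triangular with 1s on the diagonal, up to permutation), solve by back-substitution:
  V =
[[1, 0, 0, 0],
 [1, 1, 0, 0],
 [1, 1, 1, 1],
 [-1, -1, 1, 0]]
  V a = (-2, -1, -3, 1)
Solving gives a = (-2, 1, 0, -2).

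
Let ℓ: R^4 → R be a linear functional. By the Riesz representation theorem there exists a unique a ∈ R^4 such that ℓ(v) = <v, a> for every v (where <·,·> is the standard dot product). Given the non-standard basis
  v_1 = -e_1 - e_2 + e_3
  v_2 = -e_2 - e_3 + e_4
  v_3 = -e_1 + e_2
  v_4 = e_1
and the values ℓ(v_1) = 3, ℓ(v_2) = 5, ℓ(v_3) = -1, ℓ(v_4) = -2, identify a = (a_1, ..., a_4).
a = (-2, -3, -2, 0)

Write a = (a_1, ..., a_4) in the standard basis. For each basis vector v_i, ℓ(v_i) = <v_i, a> is a linear equation in the a_j's. Collect the n equations into a matrix system V a = ℓ, where row i of V is v_i (expressed in the standard basis). Since V is invertible (lower-triangular with 1s on the diagonal, up to permutation), solve by back-substitution:
  V =
[[-1, -1, 1, 0],
 [0, -1, -1, 1],
 [-1, 1, 0, 0],
 [1, 0, 0, 0]]
  V a = (3, 5, -1, -2)
Solving gives a = (-2, -3, -2, 0).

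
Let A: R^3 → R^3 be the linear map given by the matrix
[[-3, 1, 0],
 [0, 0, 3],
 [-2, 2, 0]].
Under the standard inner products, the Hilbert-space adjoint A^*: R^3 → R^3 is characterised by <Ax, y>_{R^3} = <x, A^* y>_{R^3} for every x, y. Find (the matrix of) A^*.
A^* = A^T =
[[-3, 0, -2],
 [1, 0, 2],
 [0, 3, 0]]

For real matrices with standard dot products, the defining identity <Ax, y> = <x, A^* y> gives (Ax)^T y = x^T (A^*) y, i.e. x^T A^T y = x^T (A^*) y. Since this holds for all x, y, we must have A^* = A^T. Therefore
A^* =
[[-3, 0, -2],
 [1, 0, 2],
 [0, 3, 0]].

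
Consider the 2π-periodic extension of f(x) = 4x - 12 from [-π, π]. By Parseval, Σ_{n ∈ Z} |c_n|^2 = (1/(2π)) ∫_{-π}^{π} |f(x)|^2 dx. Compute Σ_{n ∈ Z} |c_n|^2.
Σ |c_n|^2 = 16π^2/3 + 144

Expand and integrate term by term over [-π, π]:
  ∫ (4x)^2 dx = 16·(2π^3/3); ∫ 2·4·(-12)·x dx = 0 (odd integrand); ∫ (-12)^2 dx = 144·2π.
So (1/(2π)) ∫_{-π}^{π} (4x - 12)^2 dx = 16π^2/3 + 144 = 16π^2/3 + 144.
Parseval ⇒ Σ |c_n|^2 = 16π^2/3 + 144.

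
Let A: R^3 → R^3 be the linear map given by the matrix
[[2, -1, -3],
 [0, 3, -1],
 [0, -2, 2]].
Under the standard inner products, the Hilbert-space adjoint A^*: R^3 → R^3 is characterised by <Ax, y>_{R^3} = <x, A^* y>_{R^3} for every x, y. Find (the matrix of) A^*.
A^* = A^T =
[[2, 0, 0],
 [-1, 3, -2],
 [-3, -1, 2]]

For real matrices with standard dot products, the defining identity <Ax, y> = <x, A^* y> gives (Ax)^T y = x^T (A^*) y, i.e. x^T A^T y = x^T (A^*) y. Since this holds for all x, y, we must have A^* = A^T. Therefore
A^* =
[[2, 0, 0],
 [-1, 3, -2],
 [-3, -1, 2]].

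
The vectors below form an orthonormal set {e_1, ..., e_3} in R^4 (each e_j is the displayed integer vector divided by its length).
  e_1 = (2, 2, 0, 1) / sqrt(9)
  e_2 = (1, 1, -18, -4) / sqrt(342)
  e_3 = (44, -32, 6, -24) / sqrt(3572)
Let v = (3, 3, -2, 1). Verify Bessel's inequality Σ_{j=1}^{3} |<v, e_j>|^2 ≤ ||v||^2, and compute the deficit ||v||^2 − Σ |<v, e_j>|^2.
Σ |<v, e_j>|^2 = 23; ||v||^2 = 23; deficit = 0

Write each e_j = u_j / sqrt(<u_j, u_j>) where u_j is the displayed integer vector. Then <v, e_j> = <v, u_j> / sqrt(<u_j, u_j>), so |<v, e_j>|^2 = <v, u_j>^2 / <u_j, u_j>.
Coefficients: <v, e_1> = 13/sqrt(9), <v, e_2> = 38/sqrt(342), <v, e_3> = 0/sqrt(3572).
Square and sum: Σ |<v, e_j>|^2 = 23.
Compute ||v||^2 = v·v = 23.
Deficit = 23 − 23 = 0 ≥ 0, confirming Bessel's inequality. (The deficit equals ||v − Σ <v,e_j> e_j||^2, the squared distance from v to span{e_j}.)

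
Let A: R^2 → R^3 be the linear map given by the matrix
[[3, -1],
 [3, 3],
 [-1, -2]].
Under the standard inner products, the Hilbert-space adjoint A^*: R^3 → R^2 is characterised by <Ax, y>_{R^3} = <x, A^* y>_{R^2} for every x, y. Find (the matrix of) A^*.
A^* = A^T =
[[3, 3, -1],
 [-1, 3, -2]]

For real matrices with standard dot products, the defining identity <Ax, y> = <x, A^* y> gives (Ax)^T y = x^T (A^*) y, i.e. x^T A^T y = x^T (A^*) y. Since this holds for all x, y, we must have A^* = A^T. Therefore
A^* =
[[3, 3, -1],
 [-1, 3, -2]].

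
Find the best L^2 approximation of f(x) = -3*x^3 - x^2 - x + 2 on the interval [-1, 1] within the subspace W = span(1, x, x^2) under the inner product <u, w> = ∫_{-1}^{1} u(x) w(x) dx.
g(x) = -x^2 - 14*x/5 + 2

The best approximation g ∈ W is the orthogonal projection of f onto W. Writing g = a_0 + a_1 x + a_2 x^2, the coefficients solve the normal equations G · a = b where
  G_{ij} = <φ_i, φ_j> and b_i = <f, φ_i>, with φ_0 = 1, φ_1 = x, φ_2 = x^2.
G =
  [2, 0, 2/3]
  [0, 2/3, 0]
  [2/3, 0, 2/5],
b = (10/3, -28/15, 14/15).
Solving gives a_0 = 2, a_1 = -14/5, a_2 = -1, so
  g(x) = -x^2 - 14*x/5 + 2.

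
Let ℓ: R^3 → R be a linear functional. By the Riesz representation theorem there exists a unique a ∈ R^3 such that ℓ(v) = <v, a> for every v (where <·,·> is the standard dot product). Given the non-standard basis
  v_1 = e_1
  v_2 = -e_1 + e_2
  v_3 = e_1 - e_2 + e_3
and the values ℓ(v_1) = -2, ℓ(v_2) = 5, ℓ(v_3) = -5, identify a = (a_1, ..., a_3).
a = (-2, 3, 0)

Write a = (a_1, ..., a_3) in the standard basis. For each basis vector v_i, ℓ(v_i) = <v_i, a> is a linear equation in the a_j's. Collect the n equations into a matrix system V a = ℓ, where row i of V is v_i (expressed in the standard basis). Since V is invertible (lower-triangular with 1s on the diagonal, up to permutation), solve by back-substitution:
  V =
[[1, 0, 0],
 [-1, 1, 0],
 [1, -1, 1]]
  V a = (-2, 5, -5)
Solving gives a = (-2, 3, 0).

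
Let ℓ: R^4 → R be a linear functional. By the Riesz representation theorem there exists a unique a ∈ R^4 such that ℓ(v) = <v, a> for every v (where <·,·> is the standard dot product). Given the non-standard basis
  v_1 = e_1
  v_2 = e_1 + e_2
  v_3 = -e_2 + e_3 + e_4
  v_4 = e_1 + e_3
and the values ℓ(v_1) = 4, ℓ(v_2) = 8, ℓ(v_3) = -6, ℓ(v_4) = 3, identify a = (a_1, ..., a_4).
a = (4, 4, -1, -1)

Write a = (a_1, ..., a_4) in the standard basis. For each basis vector v_i, ℓ(v_i) = <v_i, a> is a linear equation in the a_j's. Collect the n equations into a matrix system V a = ℓ, where row i of V is v_i (expressed in the standard basis). Since V is invertible (lower-triangular with 1s on the diagonal, up to permutation), solve by back-substitution:
  V =
[[1, 0, 0, 0],
 [1, 1, 0, 0],
 [0, -1, 1, 1],
 [1, 0, 1, 0]]
  V a = (4, 8, -6, 3)
Solving gives a = (4, 4, -1, -1).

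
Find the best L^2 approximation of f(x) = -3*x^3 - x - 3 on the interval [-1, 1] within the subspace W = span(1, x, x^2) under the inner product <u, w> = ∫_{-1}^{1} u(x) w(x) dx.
g(x) = -14*x/5 - 3

The best approximation g ∈ W is the orthogonal projection of f onto W. Writing g = a_0 + a_1 x + a_2 x^2, the coefficients solve the normal equations G · a = b where
  G_{ij} = <φ_i, φ_j> and b_i = <f, φ_i>, with φ_0 = 1, φ_1 = x, φ_2 = x^2.
G =
  [2, 0, 2/3]
  [0, 2/3, 0]
  [2/3, 0, 2/5],
b = (-6, -28/15, -2).
Solving gives a_0 = -3, a_1 = -14/5, a_2 = 0, so
  g(x) = -14*x/5 - 3.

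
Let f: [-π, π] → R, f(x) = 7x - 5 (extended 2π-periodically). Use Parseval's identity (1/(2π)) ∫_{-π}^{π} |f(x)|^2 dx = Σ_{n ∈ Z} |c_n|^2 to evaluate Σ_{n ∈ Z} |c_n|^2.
Σ |c_n|^2 = 49π^2/3 + 25

Expand and integrate term by term over [-π, π]:
  ∫ (7x)^2 dx = 49·(2π^3/3); ∫ 2·7·(-5)·x dx = 0 (odd integrand); ∫ (-5)^2 dx = 25·2π.
So (1/(2π)) ∫_{-π}^{π} (7x - 5)^2 dx = 49π^2/3 + 25 = 49π^2/3 + 25.
Parseval ⇒ Σ |c_n|^2 = 49π^2/3 + 25.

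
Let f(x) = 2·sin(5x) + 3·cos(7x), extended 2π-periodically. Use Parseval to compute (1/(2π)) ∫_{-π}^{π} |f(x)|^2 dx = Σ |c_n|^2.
Σ |c_n|^2 = 13/2

Expand |f|^2 and use orthogonality of {sin(nx), cos(mx)} on [-π, π]:
  ∫_{-π}^{π} sin(nx)^2 dx = π, ∫ cos(mx)^2 dx = π, and cross terms integrate to 0.
So ∫_{-π}^{π} f(x)^2 dx = 2^2 · π + 3^2 · π = (4 + 9)π.
Divide by 2π: (4 + 9)/2 = 13/2.
By Parseval, this equals Σ |c_n|^2.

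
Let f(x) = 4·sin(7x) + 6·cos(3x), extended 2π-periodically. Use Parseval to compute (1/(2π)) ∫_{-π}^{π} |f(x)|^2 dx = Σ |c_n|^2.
Σ |c_n|^2 = 26

Expand |f|^2 and use orthogonality of {sin(nx), cos(mx)} on [-π, π]:
  ∫_{-π}^{π} sin(nx)^2 dx = π, ∫ cos(mx)^2 dx = π, and cross terms integrate to 0.
So ∫_{-π}^{π} f(x)^2 dx = 4^2 · π + 6^2 · π = (16 + 36)π.
Divide by 2π: (16 + 36)/2 = 26.
By Parseval, this equals Σ |c_n|^2.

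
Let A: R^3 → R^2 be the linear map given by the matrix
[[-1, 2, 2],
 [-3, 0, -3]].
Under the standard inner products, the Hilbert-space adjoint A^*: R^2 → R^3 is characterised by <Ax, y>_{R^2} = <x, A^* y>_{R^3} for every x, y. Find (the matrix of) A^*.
A^* = A^T =
[[-1, -3],
 [2, 0],
 [2, -3]]

For real matrices with standard dot products, the defining identity <Ax, y> = <x, A^* y> gives (Ax)^T y = x^T (A^*) y, i.e. x^T A^T y = x^T (A^*) y. Since this holds for all x, y, we must have A^* = A^T. Therefore
A^* =
[[-1, -3],
 [2, 0],
 [2, -3]].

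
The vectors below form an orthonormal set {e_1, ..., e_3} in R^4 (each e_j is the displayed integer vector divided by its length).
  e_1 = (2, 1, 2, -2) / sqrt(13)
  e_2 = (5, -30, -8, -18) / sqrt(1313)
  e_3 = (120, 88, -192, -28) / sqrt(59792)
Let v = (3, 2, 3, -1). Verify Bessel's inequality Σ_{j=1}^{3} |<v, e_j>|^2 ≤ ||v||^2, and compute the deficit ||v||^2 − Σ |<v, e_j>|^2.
Σ |<v, e_j>|^2 = 802/37; ||v||^2 = 23; deficit = 49/37

Write each e_j = u_j / sqrt(<u_j, u_j>) where u_j is the displayed integer vector. Then <v, e_j> = <v, u_j> / sqrt(<u_j, u_j>), so |<v, e_j>|^2 = <v, u_j>^2 / <u_j, u_j>.
Coefficients: <v, e_1> = 16/sqrt(13), <v, e_2> = -51/sqrt(1313), <v, e_3> = -12/sqrt(59792).
Square and sum: Σ |<v, e_j>|^2 = 802/37.
Compute ||v||^2 = v·v = 23.
Deficit = 23 − 802/37 = 49/37 ≥ 0, confirming Bessel's inequality. (The deficit equals ||v − Σ <v,e_j> e_j||^2, the squared distance from v to span{e_j}.)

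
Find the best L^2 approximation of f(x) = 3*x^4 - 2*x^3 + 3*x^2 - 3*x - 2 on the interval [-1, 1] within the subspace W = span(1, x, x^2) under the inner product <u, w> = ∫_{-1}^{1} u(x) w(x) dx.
g(x) = 39*x^2/7 - 21*x/5 - 79/35

The best approximation g ∈ W is the orthogonal projection of f onto W. Writing g = a_0 + a_1 x + a_2 x^2, the coefficients solve the normal equations G · a = b where
  G_{ij} = <φ_i, φ_j> and b_i = <f, φ_i>, with φ_0 = 1, φ_1 = x, φ_2 = x^2.
G =
  [2, 0, 2/3]
  [0, 2/3, 0]
  [2/3, 0, 2/5],
b = (-4/5, -14/5, 76/105).
Solving gives a_0 = -79/35, a_1 = -21/5, a_2 = 39/7, so
  g(x) = 39*x^2/7 - 21*x/5 - 79/35.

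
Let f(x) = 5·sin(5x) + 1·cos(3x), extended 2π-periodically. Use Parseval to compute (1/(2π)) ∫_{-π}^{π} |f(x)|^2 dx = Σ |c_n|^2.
Σ |c_n|^2 = 13

Expand |f|^2 and use orthogonality of {sin(nx), cos(mx)} on [-π, π]:
  ∫_{-π}^{π} sin(nx)^2 dx = π, ∫ cos(mx)^2 dx = π, and cross terms integrate to 0.
So ∫_{-π}^{π} f(x)^2 dx = 5^2 · π + 1^2 · π = (25 + 1)π.
Divide by 2π: (25 + 1)/2 = 13.
By Parseval, this equals Σ |c_n|^2.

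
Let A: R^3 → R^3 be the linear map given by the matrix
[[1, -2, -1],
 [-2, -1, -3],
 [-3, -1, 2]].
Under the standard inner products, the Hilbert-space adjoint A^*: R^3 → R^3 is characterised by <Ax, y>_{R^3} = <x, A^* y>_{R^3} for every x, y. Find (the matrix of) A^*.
A^* = A^T =
[[1, -2, -3],
 [-2, -1, -1],
 [-1, -3, 2]]

For real matrices with standard dot products, the defining identity <Ax, y> = <x, A^* y> gives (Ax)^T y = x^T (A^*) y, i.e. x^T A^T y = x^T (A^*) y. Since this holds for all x, y, we must have A^* = A^T. Therefore
A^* =
[[1, -2, -3],
 [-2, -1, -1],
 [-1, -3, 2]].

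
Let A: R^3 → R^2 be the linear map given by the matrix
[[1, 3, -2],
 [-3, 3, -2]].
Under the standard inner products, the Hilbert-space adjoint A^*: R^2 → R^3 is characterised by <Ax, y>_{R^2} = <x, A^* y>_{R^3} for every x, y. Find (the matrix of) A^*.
A^* = A^T =
[[1, -3],
 [3, 3],
 [-2, -2]]

For real matrices with standard dot products, the defining identity <Ax, y> = <x, A^* y> gives (Ax)^T y = x^T (A^*) y, i.e. x^T A^T y = x^T (A^*) y. Since this holds for all x, y, we must have A^* = A^T. Therefore
A^* =
[[1, -3],
 [3, 3],
 [-2, -2]].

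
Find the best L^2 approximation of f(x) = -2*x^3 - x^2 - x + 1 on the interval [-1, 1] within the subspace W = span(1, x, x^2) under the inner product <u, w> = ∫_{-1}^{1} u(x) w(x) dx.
g(x) = -x^2 - 11*x/5 + 1

The best approximation g ∈ W is the orthogonal projection of f onto W. Writing g = a_0 + a_1 x + a_2 x^2, the coefficients solve the normal equations G · a = b where
  G_{ij} = <φ_i, φ_j> and b_i = <f, φ_i>, with φ_0 = 1, φ_1 = x, φ_2 = x^2.
G =
  [2, 0, 2/3]
  [0, 2/3, 0]
  [2/3, 0, 2/5],
b = (4/3, -22/15, 4/15).
Solving gives a_0 = 1, a_1 = -11/5, a_2 = -1, so
  g(x) = -x^2 - 11*x/5 + 1.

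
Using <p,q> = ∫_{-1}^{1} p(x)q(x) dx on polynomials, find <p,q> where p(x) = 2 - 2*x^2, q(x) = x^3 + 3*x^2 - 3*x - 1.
<p,q> = -16/15

Expand the product: p(x)·q(x) = -2*x^5 - 6*x^4 + 8*x^3 + 8*x^2 - 6*x - 2.
∫_{-1}^{1} of each monomial x^k gives [2/(k+1) if k even, 0 if k odd]. Integrating term-by-term (or equivalently evaluating the antiderivative F(x) = -x^6/3 - 6*x^5/5 + 2*x^4 + 8*x^3/3 - 3*x^2 - 2*x at the endpoints):
  F(1) − F(−1) = -28/15 − (-4/5) = -16/15.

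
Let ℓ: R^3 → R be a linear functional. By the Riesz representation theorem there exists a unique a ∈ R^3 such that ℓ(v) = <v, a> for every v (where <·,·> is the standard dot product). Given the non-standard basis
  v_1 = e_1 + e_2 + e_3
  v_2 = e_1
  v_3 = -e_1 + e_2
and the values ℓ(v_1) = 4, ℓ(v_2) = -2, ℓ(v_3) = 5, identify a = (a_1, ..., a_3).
a = (-2, 3, 3)

Write a = (a_1, ..., a_3) in the standard basis. For each basis vector v_i, ℓ(v_i) = <v_i, a> is a linear equation in the a_j's. Collect the n equations into a matrix system V a = ℓ, where row i of V is v_i (expressed in the standard basis). Since V is invertible (lower-triangular with 1s on the diagonal, up to permutation), solve by back-substitution:
  V =
[[1, 1, 1],
 [1, 0, 0],
 [-1, 1, 0]]
  V a = (4, -2, 5)
Solving gives a = (-2, 3, 3).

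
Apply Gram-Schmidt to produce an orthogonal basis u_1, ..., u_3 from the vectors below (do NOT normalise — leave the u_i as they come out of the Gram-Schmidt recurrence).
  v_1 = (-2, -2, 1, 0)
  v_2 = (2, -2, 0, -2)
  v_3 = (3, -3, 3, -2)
Orthogonal basis:
  u_1 = (-2, -2, 1, 0)
  u_2 = (2, -2, 0, -2)
  u_3 = (1, 1/3, 8/3, 2/3)

Apply the Gram-Schmidt recurrence
  u_1 = v_1
  u_i = v_i − Σ_{j<i} ((v_i · u_j) / (u_j · u_j)) · u_j.

Step by step this gives:
  u_1 = (-2, -2, 1, 0)
  u_2 = (2, -2, 0, -2)
  u_3 = (1, 1/3, 8/3, 2/3)

Orthogonality check:
  u_2 · u_1 = 0 (should be 0)
  u_3 · u_1 = 0 (should be 0)
  u_3 · u_2 = 0 (should be 0)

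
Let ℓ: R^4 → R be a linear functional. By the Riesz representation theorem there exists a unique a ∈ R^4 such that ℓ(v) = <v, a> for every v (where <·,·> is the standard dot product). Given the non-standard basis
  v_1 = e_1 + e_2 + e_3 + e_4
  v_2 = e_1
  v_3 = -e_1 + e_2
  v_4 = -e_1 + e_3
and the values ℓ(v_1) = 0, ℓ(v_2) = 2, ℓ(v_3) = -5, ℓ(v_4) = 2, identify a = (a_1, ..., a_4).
a = (2, -3, 4, -3)

Write a = (a_1, ..., a_4) in the standard basis. For each basis vector v_i, ℓ(v_i) = <v_i, a> is a linear equation in the a_j's. Collect the n equations into a matrix system V a = ℓ, where row i of V is v_i (expressed in the standard basis). Since V is invertible (lower-triangular with 1s on the diagonal, up to permutation), solve by back-substitution:
  V =
[[1, 1, 1, 1],
 [1, 0, 0, 0],
 [-1, 1, 0, 0],
 [-1, 0, 1, 0]]
  V a = (0, 2, -5, 2)
Solving gives a = (2, -3, 4, -3).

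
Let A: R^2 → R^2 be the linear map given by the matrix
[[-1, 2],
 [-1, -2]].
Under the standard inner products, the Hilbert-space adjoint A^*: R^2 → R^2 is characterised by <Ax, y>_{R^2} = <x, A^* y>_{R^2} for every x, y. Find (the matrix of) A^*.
A^* = A^T =
[[-1, -1],
 [2, -2]]

For real matrices with standard dot products, the defining identity <Ax, y> = <x, A^* y> gives (Ax)^T y = x^T (A^*) y, i.e. x^T A^T y = x^T (A^*) y. Since this holds for all x, y, we must have A^* = A^T. Therefore
A^* =
[[-1, -1],
 [2, -2]].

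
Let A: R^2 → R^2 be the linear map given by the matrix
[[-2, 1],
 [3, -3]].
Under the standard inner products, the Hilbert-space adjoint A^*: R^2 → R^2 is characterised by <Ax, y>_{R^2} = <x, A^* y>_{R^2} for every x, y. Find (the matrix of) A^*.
A^* = A^T =
[[-2, 3],
 [1, -3]]

For real matrices with standard dot products, the defining identity <Ax, y> = <x, A^* y> gives (Ax)^T y = x^T (A^*) y, i.e. x^T A^T y = x^T (A^*) y. Since this holds for all x, y, we must have A^* = A^T. Therefore
A^* =
[[-2, 3],
 [1, -3]].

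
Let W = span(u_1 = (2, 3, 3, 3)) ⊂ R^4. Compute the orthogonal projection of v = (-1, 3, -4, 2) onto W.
proj_W(v) = (2/31, 3/31, 3/31, 3/31)

Set up U = [u_1 | ... | u_1] ∈ R^(4×1). The projector onto W = col(U) is P = U (U^T U)^(-1) U^T.
Compute U^T U =
  [31],
and U^T v = (1).
Solve U^T U · c = U^T v for the coefficients: c = (1/31). The projection is proj_W(v) = U c.
Check: (v - proj_W(v)) · u_1 = 0  (should be 0).
Result: proj_W(v) = (2/31, 3/31, 3/31, 3/31).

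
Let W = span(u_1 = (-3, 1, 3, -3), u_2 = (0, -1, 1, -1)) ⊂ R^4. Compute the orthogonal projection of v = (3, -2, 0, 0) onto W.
proj_W(v) = (129/59, -154/59, -18/59, 18/59)

Set up U = [u_1 | ... | u_2] ∈ R^(4×2). The projector onto W = col(U) is P = U (U^T U)^(-1) U^T.
Compute U^T U =
  [28, 5]
  [5, 3],
and U^T v = (-11, 2).
Solve U^T U · c = U^T v for the coefficients: c = (-43/59, 111/59). The projection is proj_W(v) = U c.
Check: (v - proj_W(v)) · u_1 = 0  (should be 0).
Check: (v - proj_W(v)) · u_2 = 0  (should be 0).
Result: proj_W(v) = (129/59, -154/59, -18/59, 18/59).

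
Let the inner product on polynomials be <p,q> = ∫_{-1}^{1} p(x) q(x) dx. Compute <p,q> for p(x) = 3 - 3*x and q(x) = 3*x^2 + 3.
<p,q> = 24

Expand the product: p(x)·q(x) = -9*x^3 + 9*x^2 - 9*x + 9.
∫_{-1}^{1} of each monomial x^k gives [2/(k+1) if k even, 0 if k odd]. Integrating term-by-term (or equivalently evaluating the antiderivative F(x) = -9*x^4/4 + 3*x^3 - 9*x^2/2 + 9*x at the endpoints):
  F(1) − F(−1) = 21/4 − (-75/4) = 24.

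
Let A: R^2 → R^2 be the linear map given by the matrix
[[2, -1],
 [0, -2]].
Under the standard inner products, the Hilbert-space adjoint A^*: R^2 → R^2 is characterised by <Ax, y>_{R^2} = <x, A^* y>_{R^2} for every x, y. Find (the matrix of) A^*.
A^* = A^T =
[[2, 0],
 [-1, -2]]

For real matrices with standard dot products, the defining identity <Ax, y> = <x, A^* y> gives (Ax)^T y = x^T (A^*) y, i.e. x^T A^T y = x^T (A^*) y. Since this holds for all x, y, we must have A^* = A^T. Therefore
A^* =
[[2, 0],
 [-1, -2]].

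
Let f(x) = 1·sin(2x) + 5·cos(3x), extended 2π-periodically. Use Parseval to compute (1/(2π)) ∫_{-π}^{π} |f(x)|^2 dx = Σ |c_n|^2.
Σ |c_n|^2 = 13

Expand |f|^2 and use orthogonality of {sin(nx), cos(mx)} on [-π, π]:
  ∫_{-π}^{π} sin(nx)^2 dx = π, ∫ cos(mx)^2 dx = π, and cross terms integrate to 0.
So ∫_{-π}^{π} f(x)^2 dx = 1^2 · π + 5^2 · π = (1 + 25)π.
Divide by 2π: (1 + 25)/2 = 13.
By Parseval, this equals Σ |c_n|^2.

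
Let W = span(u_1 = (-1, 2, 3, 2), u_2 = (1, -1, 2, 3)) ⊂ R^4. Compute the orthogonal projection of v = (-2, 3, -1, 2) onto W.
proj_W(v) = (-9/7, 43/21, 26/21, -1/21)

Set up U = [u_1 | ... | u_2] ∈ R^(4×2). The projector onto W = col(U) is P = U (U^T U)^(-1) U^T.
Compute U^T U =
  [18, 9]
  [9, 15],
and U^T v = (9, -1).
Solve U^T U · c = U^T v for the coefficients: c = (16/21, -11/21). The projection is proj_W(v) = U c.
Check: (v - proj_W(v)) · u_1 = 0  (should be 0).
Check: (v - proj_W(v)) · u_2 = 0  (should be 0).
Result: proj_W(v) = (-9/7, 43/21, 26/21, -1/21).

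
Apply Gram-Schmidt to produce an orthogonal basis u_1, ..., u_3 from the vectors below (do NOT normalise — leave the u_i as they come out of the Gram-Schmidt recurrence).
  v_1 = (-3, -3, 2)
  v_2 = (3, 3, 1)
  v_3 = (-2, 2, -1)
Orthogonal basis:
  u_1 = (-3, -3, 2)
  u_2 = (9/11, 9/11, 27/11)
  u_3 = (-2, 2, 0)

Apply the Gram-Schmidt recurrence
  u_1 = v_1
  u_i = v_i − Σ_{j<i} ((v_i · u_j) / (u_j · u_j)) · u_j.

Step by step this gives:
  u_1 = (-3, -3, 2)
  u_2 = (9/11, 9/11, 27/11)
  u_3 = (-2, 2, 0)

Orthogonality check:
  u_2 · u_1 = 0 (should be 0)
  u_3 · u_1 = 0 (should be 0)
  u_3 · u_2 = 0 (should be 0)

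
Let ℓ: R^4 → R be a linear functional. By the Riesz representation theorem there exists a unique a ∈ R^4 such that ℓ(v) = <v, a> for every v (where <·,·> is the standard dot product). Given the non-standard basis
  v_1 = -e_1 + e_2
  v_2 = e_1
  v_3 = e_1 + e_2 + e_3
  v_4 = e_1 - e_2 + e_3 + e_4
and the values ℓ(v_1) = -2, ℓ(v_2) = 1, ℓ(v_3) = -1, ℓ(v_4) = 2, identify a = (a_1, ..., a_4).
a = (1, -1, -1, 1)

Write a = (a_1, ..., a_4) in the standard basis. For each basis vector v_i, ℓ(v_i) = <v_i, a> is a linear equation in the a_j's. Collect the n equations into a matrix system V a = ℓ, where row i of V is v_i (expressed in the standard basis). Since V is invertible (lower-triangular with 1s on the diagonal, up to permutation), solve by back-substitution:
  V =
[[-1, 1, 0, 0],
 [1, 0, 0, 0],
 [1, 1, 1, 0],
 [1, -1, 1, 1]]
  V a = (-2, 1, -1, 2)
Solving gives a = (1, -1, -1, 1).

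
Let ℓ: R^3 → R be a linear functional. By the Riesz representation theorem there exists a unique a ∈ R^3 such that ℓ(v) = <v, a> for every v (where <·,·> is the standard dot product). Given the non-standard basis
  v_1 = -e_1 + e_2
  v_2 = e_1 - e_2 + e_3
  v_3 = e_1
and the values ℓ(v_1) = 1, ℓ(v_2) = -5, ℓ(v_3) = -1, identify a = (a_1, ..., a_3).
a = (-1, 0, -4)

Write a = (a_1, ..., a_3) in the standard basis. For each basis vector v_i, ℓ(v_i) = <v_i, a> is a linear equation in the a_j's. Collect the n equations into a matrix system V a = ℓ, where row i of V is v_i (expressed in the standard basis). Since V is invertible (lower-triangular with 1s on the diagonal, up to permutation), solve by back-substitution:
  V =
[[-1, 1, 0],
 [1, -1, 1],
 [1, 0, 0]]
  V a = (1, -5, -1)
Solving gives a = (-1, 0, -4).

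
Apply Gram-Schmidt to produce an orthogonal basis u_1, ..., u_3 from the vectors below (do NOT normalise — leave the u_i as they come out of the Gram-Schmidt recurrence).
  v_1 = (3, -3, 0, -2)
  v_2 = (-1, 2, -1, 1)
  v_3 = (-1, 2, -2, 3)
Orthogonal basis:
  u_1 = (3, -3, 0, -2)
  u_2 = (1/2, 1/2, -1, 0)
  u_3 = (7/33, -29/33, -1/3, 18/11)

Apply the Gram-Schmidt recurrence
  u_1 = v_1
  u_i = v_i − Σ_{j<i} ((v_i · u_j) / (u_j · u_j)) · u_j.

Step by step this gives:
  u_1 = (3, -3, 0, -2)
  u_2 = (1/2, 1/2, -1, 0)
  u_3 = (7/33, -29/33, -1/3, 18/11)

Orthogonality check:
  u_2 · u_1 = 0 (should be 0)
  u_3 · u_1 = 0 (should be 0)
  u_3 · u_2 = 0 (should be 0)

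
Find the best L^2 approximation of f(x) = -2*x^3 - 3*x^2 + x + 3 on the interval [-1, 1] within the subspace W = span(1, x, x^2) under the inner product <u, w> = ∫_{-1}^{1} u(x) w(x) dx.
g(x) = -3*x^2 - x/5 + 3

The best approximation g ∈ W is the orthogonal projection of f onto W. Writing g = a_0 + a_1 x + a_2 x^2, the coefficients solve the normal equations G · a = b where
  G_{ij} = <φ_i, φ_j> and b_i = <f, φ_i>, with φ_0 = 1, φ_1 = x, φ_2 = x^2.
G =
  [2, 0, 2/3]
  [0, 2/3, 0]
  [2/3, 0, 2/5],
b = (4, -2/15, 4/5).
Solving gives a_0 = 3, a_1 = -1/5, a_2 = -3, so
  g(x) = -3*x^2 - x/5 + 3.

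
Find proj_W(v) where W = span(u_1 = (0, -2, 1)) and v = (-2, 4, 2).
proj_W(v) = (0, 12/5, -6/5)

Set up U = [u_1 | ... | u_1] ∈ R^(3×1). The projector onto W = col(U) is P = U (U^T U)^(-1) U^T.
Compute U^T U =
  [5],
and U^T v = (-6).
Solve U^T U · c = U^T v for the coefficients: c = (-6/5). The projection is proj_W(v) = U c.
Check: (v - proj_W(v)) · u_1 = 0  (should be 0).
Result: proj_W(v) = (0, 12/5, -6/5).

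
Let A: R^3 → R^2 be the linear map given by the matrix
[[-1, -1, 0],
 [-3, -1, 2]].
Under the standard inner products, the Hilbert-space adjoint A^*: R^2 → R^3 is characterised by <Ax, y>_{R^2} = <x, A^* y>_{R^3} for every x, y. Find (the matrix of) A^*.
A^* = A^T =
[[-1, -3],
 [-1, -1],
 [0, 2]]

For real matrices with standard dot products, the defining identity <Ax, y> = <x, A^* y> gives (Ax)^T y = x^T (A^*) y, i.e. x^T A^T y = x^T (A^*) y. Since this holds for all x, y, we must have A^* = A^T. Therefore
A^* =
[[-1, -3],
 [-1, -1],
 [0, 2]].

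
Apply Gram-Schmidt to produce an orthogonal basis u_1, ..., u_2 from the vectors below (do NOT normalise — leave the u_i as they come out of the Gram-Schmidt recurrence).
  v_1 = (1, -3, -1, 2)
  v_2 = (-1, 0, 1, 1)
Orthogonal basis:
  u_1 = (1, -3, -1, 2)
  u_2 = (-1, 0, 1, 1)

Apply the Gram-Schmidt recurrence
  u_1 = v_1
  u_i = v_i − Σ_{j<i} ((v_i · u_j) / (u_j · u_j)) · u_j.

Step by step this gives:
  u_1 = (1, -3, -1, 2)
  u_2 = (-1, 0, 1, 1)

Orthogonality check:
  u_2 · u_1 = 0 (should be 0)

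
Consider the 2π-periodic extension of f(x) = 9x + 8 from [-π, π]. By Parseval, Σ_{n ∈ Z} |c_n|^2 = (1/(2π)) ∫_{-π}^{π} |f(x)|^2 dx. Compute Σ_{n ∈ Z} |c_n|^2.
Σ |c_n|^2 = 27π^2 + 64

Expand and integrate term by term over [-π, π]:
  ∫ (9x)^2 dx = 81·(2π^3/3); ∫ 2·9·(8)·x dx = 0 (odd integrand); ∫ 8^2 dx = 64·2π.
So (1/(2π)) ∫_{-π}^{π} (9x + 8)^2 dx = 81π^2/3 + 64 = 27π^2 + 64.
Parseval ⇒ Σ |c_n|^2 = 27π^2 + 64.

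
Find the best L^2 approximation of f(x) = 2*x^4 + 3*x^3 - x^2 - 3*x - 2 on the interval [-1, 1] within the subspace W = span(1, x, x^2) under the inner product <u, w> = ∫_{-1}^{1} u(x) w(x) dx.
g(x) = 5*x^2/7 - 6*x/5 - 76/35

The best approximation g ∈ W is the orthogonal projection of f onto W. Writing g = a_0 + a_1 x + a_2 x^2, the coefficients solve the normal equations G · a = b where
  G_{ij} = <φ_i, φ_j> and b_i = <f, φ_i>, with φ_0 = 1, φ_1 = x, φ_2 = x^2.
G =
  [2, 0, 2/3]
  [0, 2/3, 0]
  [2/3, 0, 2/5],
b = (-58/15, -4/5, -122/105).
Solving gives a_0 = -76/35, a_1 = -6/5, a_2 = 5/7, so
  g(x) = 5*x^2/7 - 6*x/5 - 76/35.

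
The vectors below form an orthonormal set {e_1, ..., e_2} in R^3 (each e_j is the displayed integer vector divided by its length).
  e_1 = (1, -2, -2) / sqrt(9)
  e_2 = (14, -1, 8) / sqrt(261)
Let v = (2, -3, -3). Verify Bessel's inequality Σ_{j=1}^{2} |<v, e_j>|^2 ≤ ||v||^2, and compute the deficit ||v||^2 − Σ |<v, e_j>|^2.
Σ |<v, e_j>|^2 = 637/29; ||v||^2 = 22; deficit = 1/29

Write each e_j = u_j / sqrt(<u_j, u_j>) where u_j is the displayed integer vector. Then <v, e_j> = <v, u_j> / sqrt(<u_j, u_j>), so |<v, e_j>|^2 = <v, u_j>^2 / <u_j, u_j>.
Coefficients: <v, e_1> = 14/sqrt(9), <v, e_2> = 7/sqrt(261).
Square and sum: Σ |<v, e_j>|^2 = 637/29.
Compute ||v||^2 = v·v = 22.
Deficit = 22 − 637/29 = 1/29 ≥ 0, confirming Bessel's inequality. (The deficit equals ||v − Σ <v,e_j> e_j||^2, the squared distance from v to span{e_j}.)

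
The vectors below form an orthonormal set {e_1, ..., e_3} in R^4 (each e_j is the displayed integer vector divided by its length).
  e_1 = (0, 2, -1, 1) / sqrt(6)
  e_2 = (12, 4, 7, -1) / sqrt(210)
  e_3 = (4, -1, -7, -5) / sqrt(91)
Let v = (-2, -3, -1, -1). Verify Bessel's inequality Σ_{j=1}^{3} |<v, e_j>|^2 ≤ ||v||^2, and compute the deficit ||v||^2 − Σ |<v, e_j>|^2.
Σ |<v, e_j>|^2 = 971/65; ||v||^2 = 15; deficit = 4/65

Write each e_j = u_j / sqrt(<u_j, u_j>) where u_j is the displayed integer vector. Then <v, e_j> = <v, u_j> / sqrt(<u_j, u_j>), so |<v, e_j>|^2 = <v, u_j>^2 / <u_j, u_j>.
Coefficients: <v, e_1> = -6/sqrt(6), <v, e_2> = -42/sqrt(210), <v, e_3> = 7/sqrt(91).
Square and sum: Σ |<v, e_j>|^2 = 971/65.
Compute ||v||^2 = v·v = 15.
Deficit = 15 − 971/65 = 4/65 ≥ 0, confirming Bessel's inequality. (The deficit equals ||v − Σ <v,e_j> e_j||^2, the squared distance from v to span{e_j}.)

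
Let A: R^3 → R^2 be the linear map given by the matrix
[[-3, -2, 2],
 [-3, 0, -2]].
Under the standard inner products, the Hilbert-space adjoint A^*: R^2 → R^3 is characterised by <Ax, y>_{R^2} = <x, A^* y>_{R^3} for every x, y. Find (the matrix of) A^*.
A^* = A^T =
[[-3, -3],
 [-2, 0],
 [2, -2]]

For real matrices with standard dot products, the defining identity <Ax, y> = <x, A^* y> gives (Ax)^T y = x^T (A^*) y, i.e. x^T A^T y = x^T (A^*) y. Since this holds for all x, y, we must have A^* = A^T. Therefore
A^* =
[[-3, -3],
 [-2, 0],
 [2, -2]].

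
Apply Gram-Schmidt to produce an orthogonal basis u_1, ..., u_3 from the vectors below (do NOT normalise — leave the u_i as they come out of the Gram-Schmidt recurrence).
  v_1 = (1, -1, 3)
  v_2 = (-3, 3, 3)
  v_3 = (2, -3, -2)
Orthogonal basis:
  u_1 = (1, -1, 3)
  u_2 = (-36/11, 36/11, 24/11)
  u_3 = (-1/2, -1/2, 0)

Apply the Gram-Schmidt recurrence
  u_1 = v_1
  u_i = v_i − Σ_{j<i} ((v_i · u_j) / (u_j · u_j)) · u_j.

Step by step this gives:
  u_1 = (1, -1, 3)
  u_2 = (-36/11, 36/11, 24/11)
  u_3 = (-1/2, -1/2, 0)

Orthogonality check:
  u_2 · u_1 = 0 (should be 0)
  u_3 · u_1 = 0 (should be 0)
  u_3 · u_2 = 0 (should be 0)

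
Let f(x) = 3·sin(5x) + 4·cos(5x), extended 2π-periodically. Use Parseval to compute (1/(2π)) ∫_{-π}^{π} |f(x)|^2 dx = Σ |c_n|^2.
Σ |c_n|^2 = 25/2

Expand |f|^2 and use orthogonality of {sin(nx), cos(mx)} on [-π, π]:
  ∫_{-π}^{π} sin(nx)^2 dx = π, ∫ cos(mx)^2 dx = π, and cross terms integrate to 0.
So ∫_{-π}^{π} f(x)^2 dx = 3^2 · π + 4^2 · π = (9 + 16)π.
Divide by 2π: (9 + 16)/2 = 25/2.
By Parseval, this equals Σ |c_n|^2.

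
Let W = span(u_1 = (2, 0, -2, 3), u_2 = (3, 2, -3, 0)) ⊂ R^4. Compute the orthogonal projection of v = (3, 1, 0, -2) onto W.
proj_W(v) = (297/230, 187/115, -297/230, -198/115)

Set up U = [u_1 | ... | u_2] ∈ R^(4×2). The projector onto W = col(U) is P = U (U^T U)^(-1) U^T.
Compute U^T U =
  [17, 12]
  [12, 22],
and U^T v = (0, 11).
Solve U^T U · c = U^T v for the coefficients: c = (-66/115, 187/230). The projection is proj_W(v) = U c.
Check: (v - proj_W(v)) · u_1 = 0  (should be 0).
Check: (v - proj_W(v)) · u_2 = 0  (should be 0).
Result: proj_W(v) = (297/230, 187/115, -297/230, -198/115).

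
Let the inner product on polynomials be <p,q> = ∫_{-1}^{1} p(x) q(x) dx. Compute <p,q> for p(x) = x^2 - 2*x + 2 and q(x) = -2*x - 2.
<p,q> = -20/3

Expand the product: p(x)·q(x) = -2*x^3 + 2*x^2 - 4.
∫_{-1}^{1} of each monomial x^k gives [2/(k+1) if k even, 0 if k odd]. Integrating term-by-term (or equivalently evaluating the antiderivative F(x) = -x^4/2 + 2*x^3/3 - 4*x at the endpoints):
  F(1) − F(−1) = -23/6 − (17/6) = -20/3.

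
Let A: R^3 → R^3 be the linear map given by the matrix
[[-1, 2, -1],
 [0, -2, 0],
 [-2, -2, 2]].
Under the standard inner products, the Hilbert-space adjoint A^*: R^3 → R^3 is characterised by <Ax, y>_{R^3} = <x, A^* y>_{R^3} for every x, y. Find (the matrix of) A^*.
A^* = A^T =
[[-1, 0, -2],
 [2, -2, -2],
 [-1, 0, 2]]

For real matrices with standard dot products, the defining identity <Ax, y> = <x, A^* y> gives (Ax)^T y = x^T (A^*) y, i.e. x^T A^T y = x^T (A^*) y. Since this holds for all x, y, we must have A^* = A^T. Therefore
A^* =
[[-1, 0, -2],
 [2, -2, -2],
 [-1, 0, 2]].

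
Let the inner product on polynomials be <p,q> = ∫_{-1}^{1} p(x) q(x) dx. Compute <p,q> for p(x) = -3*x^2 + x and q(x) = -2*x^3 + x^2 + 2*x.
<p,q> = -2/3

Expand the product: p(x)·q(x) = 6*x^5 - 5*x^4 - 5*x^3 + 2*x^2.
∫_{-1}^{1} of each monomial x^k gives [2/(k+1) if k even, 0 if k odd]. Integrating term-by-term (or equivalently evaluating the antiderivative F(x) = x^6 - x^5 - 5*x^4/4 + 2*x^3/3 at the endpoints):
  F(1) − F(−1) = -7/12 − (1/12) = -2/3.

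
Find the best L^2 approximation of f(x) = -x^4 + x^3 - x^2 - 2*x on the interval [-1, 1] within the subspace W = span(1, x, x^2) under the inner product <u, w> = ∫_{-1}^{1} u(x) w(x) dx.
g(x) = -13*x^2/7 - 7*x/5 + 3/35

The best approximation g ∈ W is the orthogonal projection of f onto W. Writing g = a_0 + a_1 x + a_2 x^2, the coefficients solve the normal equations G · a = b where
  G_{ij} = <φ_i, φ_j> and b_i = <f, φ_i>, with φ_0 = 1, φ_1 = x, φ_2 = x^2.
G =
  [2, 0, 2/3]
  [0, 2/3, 0]
  [2/3, 0, 2/5],
b = (-16/15, -14/15, -24/35).
Solving gives a_0 = 3/35, a_1 = -7/5, a_2 = -13/7, so
  g(x) = -13*x^2/7 - 7*x/5 + 3/35.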